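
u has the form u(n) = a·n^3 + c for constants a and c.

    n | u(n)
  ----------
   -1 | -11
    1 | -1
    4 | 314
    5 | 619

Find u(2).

From u(-1) = -11 and u(1) = -1: -1a + c = -11 and 1a + c = -1.
Subtracting: 2a = 10, so a = 5; then c = -11 − 5·(-1) = -6.
So u(n) = 5n³ − 6, and u(2) = 34.

34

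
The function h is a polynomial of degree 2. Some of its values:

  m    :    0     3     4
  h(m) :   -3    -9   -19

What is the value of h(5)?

-33

Write h(m) = am² + bm + c; the 3 given values yield a linear system in the 3 coefficients.
Solving, h(m) = -2m² + 4m - 3.
Then h(5) = -33.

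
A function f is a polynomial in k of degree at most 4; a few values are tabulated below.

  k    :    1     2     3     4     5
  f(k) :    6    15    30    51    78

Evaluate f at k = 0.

3

First differences: 9, 15, 21, 27. Second differences: 6, 6, 6.
Level-2 differences are constant, so f has degree 2.
Fitting a degree-2 polynomial gives f(k) = 3k² + 3.
Then f(0) = 3.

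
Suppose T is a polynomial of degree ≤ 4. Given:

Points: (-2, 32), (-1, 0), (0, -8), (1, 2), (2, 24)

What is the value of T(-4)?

192

First differences: -32, -8, 10, 22. Second differences: 24, 18, 12. Third differences: -6, -6.
Level-3 differences are constant, so T has degree 3.
Fitting a degree-3 polynomial gives T(m) = -m³ + 9m² + 2m - 8.
Then T(-4) = 192.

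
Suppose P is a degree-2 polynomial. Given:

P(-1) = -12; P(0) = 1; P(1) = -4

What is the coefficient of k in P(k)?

Write P(k) = ak² + bk + c; the 3 given values yield a linear system in the 3 coefficients.
Solving, P(k) = -9k² + 4k + 1.
The coefficient of k is 4.

4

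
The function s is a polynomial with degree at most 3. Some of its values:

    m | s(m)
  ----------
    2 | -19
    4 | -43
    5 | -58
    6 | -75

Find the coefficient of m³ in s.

0

Write s(m) = am³ + bm² + cm + d; the 4 given values yield a linear system in the 4 coefficients.
Solving, the leading coefficient vanishes, and s(m) = -m² - 6m - 3.
The coefficient of m³ is 0.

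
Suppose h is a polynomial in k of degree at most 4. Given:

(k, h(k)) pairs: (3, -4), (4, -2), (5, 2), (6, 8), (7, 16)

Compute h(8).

26

First differences: 2, 4, 6, 8. Second differences: 2, 2, 2.
Level-2 differences are constant, so h has degree 2.
Fitting a degree-2 polynomial gives h(k) = k² - 5k + 2.
Then h(8) = 26.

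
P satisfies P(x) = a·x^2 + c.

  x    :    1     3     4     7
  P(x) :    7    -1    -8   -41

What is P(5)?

-17

From P(1) = 7 and P(3) = -1: 1a + c = 7 and 9a + c = -1.
Subtracting: 8a = -8, so a = -1; then c = 7 − (-1)·1 = 8.
So P(x) = -1x² + 8, and P(5) = -17.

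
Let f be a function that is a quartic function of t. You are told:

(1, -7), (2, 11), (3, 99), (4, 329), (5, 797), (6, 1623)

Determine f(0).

-3

First differences: 18, 88, 230, 468, 826. Second differences: 70, 142, 238, 358. Third differences: 72, 96, 120. Fourth differences: 24, 24.
Level-4 differences are constant, so f has degree 4.
Fitting a degree-4 polynomial gives f(t) = t^4 + 2t³ - 2t² - 5t - 3.
Then f(0) = -3.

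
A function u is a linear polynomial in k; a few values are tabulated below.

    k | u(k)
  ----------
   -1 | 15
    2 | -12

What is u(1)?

Write u(k) = ak + b; the 2 given values yield a linear system in the 2 coefficients.
Solving, u(k) = -9k + 6.
Then u(1) = -3.

-3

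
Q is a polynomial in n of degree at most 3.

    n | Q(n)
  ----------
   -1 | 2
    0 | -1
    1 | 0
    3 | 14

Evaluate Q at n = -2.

9

Write Q(n) = an³ + bn² + cn + d; the 4 given values yield a linear system in the 4 coefficients.
Solving, the leading coefficient vanishes, and Q(n) = 2n² - n - 1.
Then Q(-2) = 9.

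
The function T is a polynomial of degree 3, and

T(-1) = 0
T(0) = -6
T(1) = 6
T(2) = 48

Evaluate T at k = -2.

12

Write T(k) = ak³ + bk² + ck + d; the 4 given values yield a linear system in the 4 coefficients.
Solving, T(k) = 2k³ + 9k² + k - 6.
Then T(-2) = 12.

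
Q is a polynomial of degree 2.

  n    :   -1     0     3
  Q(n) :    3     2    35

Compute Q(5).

Write Q(n) = an² + bn + c; the 3 given values yield a linear system in the 3 coefficients.
Solving, Q(n) = 3n² + 2n + 2.
Then Q(5) = 87.

87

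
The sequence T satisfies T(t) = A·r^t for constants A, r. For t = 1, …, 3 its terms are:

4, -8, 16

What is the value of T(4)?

Consecutive ratio: -8/4 = -2, and 16/(-8) = -2, so r = -2.
Then A·(-2)^1 = 4 gives A = -2, and T(t) = -2·(-2)^t.
T(4) = -2·(-2)^4 = -32.

-32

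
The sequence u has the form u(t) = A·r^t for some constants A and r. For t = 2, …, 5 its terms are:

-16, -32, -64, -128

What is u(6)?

-256

Consecutive ratio: -32/(-16) = 2, and -64/(-32) = 2, so r = 2.
Then A·2^2 = -16 gives A = -4, and u(t) = -4·2^t.
u(6) = -4·2^6 = -256.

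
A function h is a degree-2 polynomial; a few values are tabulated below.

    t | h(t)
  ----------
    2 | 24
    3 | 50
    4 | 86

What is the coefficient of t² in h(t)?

Write h(t) = at² + bt + c; the 3 given values yield a linear system in the 3 coefficients.
Solving, h(t) = 5t² + t + 2.
The coefficient of t² is 5.

5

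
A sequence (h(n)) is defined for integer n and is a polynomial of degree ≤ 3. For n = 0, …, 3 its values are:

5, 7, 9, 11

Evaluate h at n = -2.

First differences: 2, 2, 2.
Level-1 differences are constant, so h has degree 1.
Fitting a degree-1 polynomial gives h(n) = 2n + 5.
Then h(-2) = 1.

1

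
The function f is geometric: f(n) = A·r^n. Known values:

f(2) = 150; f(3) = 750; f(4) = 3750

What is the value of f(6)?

Consecutive ratio: 750/150 = 5, and 3750/750 = 5, so r = 5.
Then A·5^2 = 150 gives A = 6, and f(n) = 6·5^n.
f(6) = 6·5^6 = 93750.

93750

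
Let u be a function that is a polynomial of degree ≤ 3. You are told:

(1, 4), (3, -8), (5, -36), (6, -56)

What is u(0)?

Write u(n) = an³ + bn² + cn + d; the 4 given values yield a linear system in the 4 coefficients.
Solving, the leading coefficient vanishes, and u(n) = -2n² + 2n + 4.
The constant term is u(0) = 4.

4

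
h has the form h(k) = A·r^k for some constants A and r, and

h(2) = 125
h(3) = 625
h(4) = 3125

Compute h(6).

78125

Consecutive ratio: 625/125 = 5, and 3125/625 = 5, so r = 5.
Then A·5^2 = 125 gives A = 5, and h(k) = 5·5^k.
h(6) = 5·5^6 = 78125.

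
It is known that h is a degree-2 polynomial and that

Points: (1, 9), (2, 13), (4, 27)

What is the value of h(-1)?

7

Write h(t) = at² + bt + c; the 3 given values yield a linear system in the 3 coefficients.
Solving, h(t) = t² + t + 7.
Then h(-1) = 7.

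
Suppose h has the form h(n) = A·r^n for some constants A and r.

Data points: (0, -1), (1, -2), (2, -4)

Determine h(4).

-16

Consecutive ratio: -2/(-1) = 2, and -4/(-2) = 2, so r = 2.
Then A·2^0 = -1 gives A = -1, and h(n) = -1·2^n.
h(4) = -1·2^4 = -16.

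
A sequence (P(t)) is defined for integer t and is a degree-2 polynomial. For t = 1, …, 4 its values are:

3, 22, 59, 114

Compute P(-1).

19

First differences: 19, 37, 55. Second differences: 18, 18.
Level-2 differences are constant, so P has degree 2.
Fitting a degree-2 polynomial gives P(t) = 9t² - 8t + 2.
Then P(-1) = 19.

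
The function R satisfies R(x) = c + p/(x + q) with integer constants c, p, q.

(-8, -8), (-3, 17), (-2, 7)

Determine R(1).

1

(R(x) − c)(x + q) = p for each data point; the three points give a linear system in c and q, then p follows.
Solving: c = -3, q = 4, p = 20, so R(x) = -3 + 20/(x + 4).
Then R(1) = -3 + 20/5 = 1.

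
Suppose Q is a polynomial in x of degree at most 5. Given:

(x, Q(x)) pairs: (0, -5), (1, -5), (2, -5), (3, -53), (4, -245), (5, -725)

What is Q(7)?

Write Q(x) = ax^5 + bx^4 + cx³ + dx² + ex + p; the 6 given values yield a linear system in the 6 coefficients.
Solving, the leading coefficient vanishes, and Q(x) = -2x^4 + 4x³ + 2x² - 4x - 5.
Then Q(7) = -3365.

-3365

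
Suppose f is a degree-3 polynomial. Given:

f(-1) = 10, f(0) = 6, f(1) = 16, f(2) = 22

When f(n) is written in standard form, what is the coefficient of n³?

-3

Write f(n) = an³ + bn² + cn + d; the 4 given values yield a linear system in the 4 coefficients.
Solving, f(n) = -3n³ + 7n² + 6n + 6.
The coefficient of n³ is -3.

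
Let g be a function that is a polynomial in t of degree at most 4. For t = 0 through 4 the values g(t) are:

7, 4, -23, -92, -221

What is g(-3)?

52

First differences: -3, -27, -69, -129. Second differences: -24, -42, -60. Third differences: -18, -18.
Level-3 differences are constant, so g has degree 3.
Fitting a degree-3 polynomial gives g(t) = -3t³ - 3t² + 3t + 7.
Then g(-3) = 52.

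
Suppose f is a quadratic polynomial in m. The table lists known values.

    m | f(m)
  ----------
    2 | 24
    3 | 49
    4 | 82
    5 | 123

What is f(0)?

First differences: 25, 33, 41. Second differences: 8, 8.
Level-2 differences are constant, so f has degree 2.
Fitting a degree-2 polynomial gives f(m) = 4m² + 5m - 2.
Then f(0) = -2.

-2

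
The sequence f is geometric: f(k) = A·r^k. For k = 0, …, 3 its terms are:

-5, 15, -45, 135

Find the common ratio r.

Consecutive ratio: 15/(-5) = -3, and -45/15 = -3, so r = -3.
Then A·(-3)^0 = -5 gives A = -5, and f(k) = -5·(-3)^k.

-3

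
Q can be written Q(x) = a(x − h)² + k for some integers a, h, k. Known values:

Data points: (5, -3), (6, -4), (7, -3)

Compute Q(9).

First differences -1, 1; second difference 2 = 2a, so a = 1.
Expanding, the x-coefficient is −2ah = -2h; matching it to the data gives h = 6, and then k = -4.
So Q(x) = 1(x − 6)² − 4.
Q(9) = 1·3² − 4 = 5.

5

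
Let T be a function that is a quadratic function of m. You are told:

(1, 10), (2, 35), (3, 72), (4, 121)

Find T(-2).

7

Write T(m) = am² + bm + c; the 4 given values yield a linear system in the 3 coefficients.
Solving, T(m) = 6m² + 7m - 3.
Then T(-2) = 7.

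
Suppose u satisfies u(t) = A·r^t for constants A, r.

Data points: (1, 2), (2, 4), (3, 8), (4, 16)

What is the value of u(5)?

32

Consecutive ratio: 4/2 = 2, and 8/4 = 2, so r = 2.
Then A·2^1 = 2 gives A = 1, and u(t) = 1·2^t.
u(5) = 1·2^5 = 32.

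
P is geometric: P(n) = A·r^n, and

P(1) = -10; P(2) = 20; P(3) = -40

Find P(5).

Consecutive ratio: 20/(-10) = -2, and -40/20 = -2, so r = -2.
Then A·(-2)^1 = -10 gives A = 5, and P(n) = 5·(-2)^n.
P(5) = 5·(-2)^5 = -160.

-160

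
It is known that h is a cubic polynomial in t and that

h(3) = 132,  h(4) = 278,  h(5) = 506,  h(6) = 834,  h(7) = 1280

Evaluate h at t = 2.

First differences: 146, 228, 328, 446. Second differences: 82, 100, 118. Third differences: 18, 18.
Level-3 differences are constant, so h has degree 3.
Fitting a degree-3 polynomial gives h(t) = 3t³ + 5t² + 6.
Then h(2) = 50.

50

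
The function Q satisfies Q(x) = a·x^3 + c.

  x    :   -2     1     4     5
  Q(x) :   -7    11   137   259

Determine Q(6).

From Q(-2) = -7 and Q(1) = 11: -8a + c = -7 and 1a + c = 11.
Subtracting: 9a = 18, so a = 2; then c = -7 − 2·(-8) = 9.
So Q(x) = 2x³ + 9, and Q(6) = 441.

441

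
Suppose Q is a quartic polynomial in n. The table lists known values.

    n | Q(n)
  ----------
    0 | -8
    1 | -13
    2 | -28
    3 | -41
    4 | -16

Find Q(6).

412

Write Q(n) = an^4 + bn³ + cn² + dn + e; the 5 given values yield a linear system in the 5 coefficients.
Solving, Q(n) = n^4 - 4n³ - 2n - 8.
Then Q(6) = 412.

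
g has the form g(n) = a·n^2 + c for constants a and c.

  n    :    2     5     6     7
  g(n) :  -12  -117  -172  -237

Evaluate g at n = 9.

From g(2) = -12 and g(5) = -117: 4a + c = -12 and 25a + c = -117.
Subtracting: 21a = -105, so a = -5; then c = -12 − (-5)·4 = 8.
So g(n) = -5n² + 8, and g(9) = -397.

-397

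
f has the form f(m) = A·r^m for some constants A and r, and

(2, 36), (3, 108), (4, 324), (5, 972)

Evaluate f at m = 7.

8748

Consecutive ratio: 108/36 = 3, and 324/108 = 3, so r = 3.
Then A·3^2 = 36 gives A = 4, and f(m) = 4·3^m.
f(7) = 4·3^7 = 8748.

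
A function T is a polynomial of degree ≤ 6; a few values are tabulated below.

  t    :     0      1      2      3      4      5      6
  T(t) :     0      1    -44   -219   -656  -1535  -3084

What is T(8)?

-9344

Write T(t) = at^6 + bt^5 + ct^4 + dt³ + et² + pt + q; the 7 given values yield a linear system in the 7 coefficients.
Solving, the top 2 coefficients vanish, and T(t) = -2t^4 - 2t³ - 3t² + 8t.
Then T(8) = -9344.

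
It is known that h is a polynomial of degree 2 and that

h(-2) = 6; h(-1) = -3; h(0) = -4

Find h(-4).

48

Write h(x) = ax² + bx + c; the 3 given values yield a linear system in the 3 coefficients.
Solving, h(x) = 4x² + 3x - 4.
Then h(-4) = 48.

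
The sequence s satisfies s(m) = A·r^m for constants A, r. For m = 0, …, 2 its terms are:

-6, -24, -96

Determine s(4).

Consecutive ratio: -24/(-6) = 4, and -96/(-24) = 4, so r = 4.
Then A·4^0 = -6 gives A = -6, and s(m) = -6·4^m.
s(4) = -6·4^4 = -1536.

-1536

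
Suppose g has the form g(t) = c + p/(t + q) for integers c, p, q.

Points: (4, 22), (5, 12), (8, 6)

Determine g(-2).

(g(t) − c)(t + q) = p for each data point; the three points give a linear system in c and q, then p follows.
Solving: c = 2, q = -3, p = 20, so g(t) = 2 + 20/(t − 3).
Then g(-2) = 2 + 20/(-5) = -2.

-2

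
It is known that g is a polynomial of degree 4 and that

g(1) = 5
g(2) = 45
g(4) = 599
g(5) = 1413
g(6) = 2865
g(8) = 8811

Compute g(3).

Write g(k) = ak^4 + bk³ + ck² + dk + e; the 6 given values yield a linear system in the 5 coefficients.
Solving, g(k) = 2k^4 + k³ + 2k² - 3k + 3.
Then g(3) = 201.

201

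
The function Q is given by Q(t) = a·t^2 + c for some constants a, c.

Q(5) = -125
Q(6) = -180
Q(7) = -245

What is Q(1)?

From Q(5) = -125 and Q(6) = -180: 25a + c = -125 and 36a + c = -180.
Subtracting: 11a = -55, so a = -5; then c = -125 − (-5)·25 = 0.
So Q(t) = -5t² + 0, and Q(1) = -5.

-5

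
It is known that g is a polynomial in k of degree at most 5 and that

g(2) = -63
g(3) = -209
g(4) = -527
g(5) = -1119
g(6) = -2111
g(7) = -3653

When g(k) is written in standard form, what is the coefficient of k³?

-3

First differences: -146, -318, -592, -992, -1542. Second differences: -172, -274, -400, -550. Third differences: -102, -126, -150. Fourth differences: -24, -24.
Level-4 differences are constant, so g has degree 4.
Fitting a degree-4 polynomial gives g(k) = -k^4 - 3k³ - 4k² - 4k + 1.
The coefficient of k³ is -3.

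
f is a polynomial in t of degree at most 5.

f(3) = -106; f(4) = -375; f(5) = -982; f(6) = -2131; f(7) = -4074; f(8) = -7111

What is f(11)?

First differences: -269, -607, -1149, -1943, -3037. Second differences: -338, -542, -794, -1094. Third differences: -204, -252, -300. Fourth differences: -48, -48.
Level-4 differences are constant, so f has degree 4.
Fitting a degree-4 polynomial gives f(t) = -2t^4 + 2t³ + t² - 7.
Then f(11) = -26506.

-26506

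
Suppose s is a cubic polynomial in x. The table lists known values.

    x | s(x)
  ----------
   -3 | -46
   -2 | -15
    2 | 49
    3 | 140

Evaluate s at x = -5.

Write s(x) = ax³ + bx² + cx + d; the 4 given values yield a linear system in the 4 coefficients.
Solving, s(x) = 3x³ + 6x² + 4x - 7.
Then s(-5) = -252.

-252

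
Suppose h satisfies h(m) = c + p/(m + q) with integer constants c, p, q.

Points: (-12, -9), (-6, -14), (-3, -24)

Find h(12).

1

(h(m) − c)(m + q) = p for each data point; the three points give a linear system in c and q, then p follows.
Solving: c = -4, q = 0, p = 60, so h(m) = -4 + 60/(m + 0).
Then h(12) = -4 + 60/12 = 1.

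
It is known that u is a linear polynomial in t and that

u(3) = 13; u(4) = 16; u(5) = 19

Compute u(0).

First differences: 3, 3.
Level-1 differences are constant, so u has degree 1.
Fitting a degree-1 polynomial gives u(t) = 3t + 4.
Then u(0) = 4.

4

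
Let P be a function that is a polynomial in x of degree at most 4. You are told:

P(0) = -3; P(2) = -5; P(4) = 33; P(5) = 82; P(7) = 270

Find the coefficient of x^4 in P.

Write P(x) = ax^4 + bx³ + cx² + dx + e; the 5 given values yield a linear system in the 5 coefficients.
Solving, the leading coefficient vanishes, and P(x) = x³ - x² - 3x - 3.
The coefficient of x^4 is 0.

0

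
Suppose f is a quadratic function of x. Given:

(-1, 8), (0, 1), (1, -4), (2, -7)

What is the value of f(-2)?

17

First differences: -7, -5, -3. Second differences: 2, 2.
Level-2 differences are constant, so f has degree 2.
Fitting a degree-2 polynomial gives f(x) = x² - 6x + 1.
Then f(-2) = 17.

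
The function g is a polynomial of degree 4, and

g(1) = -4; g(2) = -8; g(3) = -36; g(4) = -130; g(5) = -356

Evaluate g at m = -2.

Write g(m) = am^4 + bm³ + cm² + dm + e; the 5 given values yield a linear system in the 5 coefficients.
Solving, g(m) = -m^4 + 3m³ - 5m² + 5m - 6.
Then g(-2) = -76.

-76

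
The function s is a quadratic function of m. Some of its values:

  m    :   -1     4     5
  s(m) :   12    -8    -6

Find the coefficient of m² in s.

Write s(m) = am² + bm + c; the 3 given values yield a linear system in the 3 coefficients.
Solving, s(m) = m² - 7m + 4.
The coefficient of m² is 1.

1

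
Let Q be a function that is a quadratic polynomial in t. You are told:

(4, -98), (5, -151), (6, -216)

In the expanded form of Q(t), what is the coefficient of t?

1

Write Q(t) = at² + bt + c; the 3 given values yield a linear system in the 3 coefficients.
Solving, Q(t) = -6t² + t - 6.
The coefficient of t is 1.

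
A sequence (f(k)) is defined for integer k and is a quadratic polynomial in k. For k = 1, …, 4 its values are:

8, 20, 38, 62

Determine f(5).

92

First differences: 12, 18, 24. Second differences: 6, 6.
Level-2 differences are constant, so f has degree 2.
Fitting a degree-2 polynomial gives f(k) = 3k² + 3k + 2.
Then f(5) = 92.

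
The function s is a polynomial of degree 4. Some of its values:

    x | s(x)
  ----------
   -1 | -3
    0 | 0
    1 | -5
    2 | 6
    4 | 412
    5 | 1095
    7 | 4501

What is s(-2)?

Write s(x) = ax^4 + bx³ + cx² + dx + e; the 7 given values yield a linear system in the 5 coefficients.
Solving, s(x) = 2x^4 - 6x² - x.
Then s(-2) = 10.

10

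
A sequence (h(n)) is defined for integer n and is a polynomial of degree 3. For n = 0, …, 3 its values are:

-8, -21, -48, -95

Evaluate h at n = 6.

-416

Write h(n) = an³ + bn² + cn + d; the 4 given values yield a linear system in the 4 coefficients.
Solving, h(n) = -n³ - 4n² - 8n - 8.
Then h(6) = -416.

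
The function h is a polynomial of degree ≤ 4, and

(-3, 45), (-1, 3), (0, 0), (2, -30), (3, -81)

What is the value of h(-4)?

108

Write h(n) = an^4 + bn³ + cn² + dn + e; the 5 given values yield a linear system in the 5 coefficients.
Solving, the leading coefficient vanishes, and h(n) = -2n³ - 2n² - 3n.
Then h(-4) = 108.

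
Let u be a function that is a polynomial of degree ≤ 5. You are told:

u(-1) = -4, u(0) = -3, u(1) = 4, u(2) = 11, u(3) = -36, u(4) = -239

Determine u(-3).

First differences: 1, 7, 7, -47, -203. Second differences: 6, 0, -54, -156. Third differences: -6, -54, -102. Fourth differences: -48, -48.
Level-4 differences are constant, so u has degree 4.
Fitting a degree-4 polynomial gives u(k) = -2k^4 + 3k³ + 5k² + k - 3.
Then u(-3) = -204.

-204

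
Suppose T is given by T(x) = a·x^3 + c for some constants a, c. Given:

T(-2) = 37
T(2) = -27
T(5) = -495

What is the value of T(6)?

-859

From T(-2) = 37 and T(2) = -27: -8a + c = 37 and 8a + c = -27.
Subtracting: 16a = -64, so a = -4; then c = 37 − (-4)·(-8) = 5.
So T(x) = -4x³ + 5, and T(6) = -859.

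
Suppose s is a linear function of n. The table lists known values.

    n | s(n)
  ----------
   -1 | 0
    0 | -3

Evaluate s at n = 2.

Write s(n) = an + b; the 2 given values yield a linear system in the 2 coefficients.
Solving, s(n) = -3n - 3.
Then s(2) = -9.

-9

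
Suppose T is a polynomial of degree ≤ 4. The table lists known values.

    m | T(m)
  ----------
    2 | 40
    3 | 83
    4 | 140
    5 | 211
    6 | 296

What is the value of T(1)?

First differences: 43, 57, 71, 85. Second differences: 14, 14, 14.
Level-2 differences are constant, so T has degree 2.
Fitting a degree-2 polynomial gives T(m) = 7m² + 8m - 4.
Then T(1) = 11.

11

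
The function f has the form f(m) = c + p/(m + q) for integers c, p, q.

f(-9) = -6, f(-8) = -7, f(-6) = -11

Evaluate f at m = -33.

(f(m) − c)(m + q) = p for each data point; the three points give a linear system in c and q, then p follows.
Solving: c = -1, q = 3, p = 30, so f(m) = -1 + 30/(m + 3).
Then f(-33) = -1 + 30/(-30) = -2.

-2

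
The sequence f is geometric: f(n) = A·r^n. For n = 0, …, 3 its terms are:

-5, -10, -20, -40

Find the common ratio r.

Consecutive ratio: -10/(-5) = 2, and -20/(-10) = 2, so r = 2.
Then A·2^0 = -5 gives A = -5, and f(n) = -5·2^n.

2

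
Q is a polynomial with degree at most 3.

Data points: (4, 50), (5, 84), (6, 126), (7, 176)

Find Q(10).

First differences: 34, 42, 50. Second differences: 8, 8.
Level-2 differences are constant, so Q has degree 2.
Fitting a degree-2 polynomial gives Q(x) = 4x² - 2x - 6.
Then Q(10) = 374.

374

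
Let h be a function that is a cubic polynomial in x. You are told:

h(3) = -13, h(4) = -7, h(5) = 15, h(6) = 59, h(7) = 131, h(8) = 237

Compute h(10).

First differences: 6, 22, 44, 72, 106. Second differences: 16, 22, 28, 34. Third differences: 6, 6, 6.
Level-3 differences are constant, so h has degree 3.
Fitting a degree-3 polynomial gives h(x) = x³ - 4x² - 3x + 5.
Then h(10) = 575.

575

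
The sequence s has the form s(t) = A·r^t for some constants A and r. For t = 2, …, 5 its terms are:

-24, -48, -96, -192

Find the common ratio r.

Consecutive ratio: -48/(-24) = 2, and -96/(-48) = 2, so r = 2.
Then A·2^2 = -24 gives A = -6, and s(t) = -6·2^t.

2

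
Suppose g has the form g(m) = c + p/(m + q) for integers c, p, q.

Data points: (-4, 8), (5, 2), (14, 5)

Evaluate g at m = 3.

-6

(g(m) − c)(m + q) = p for each data point; the three points give a linear system in c and q, then p follows.
Solving: c = 6, q = -2, p = -12, so g(m) = 6 − 12/(m − 2).
Then g(3) = 6 − 12/1 = -6.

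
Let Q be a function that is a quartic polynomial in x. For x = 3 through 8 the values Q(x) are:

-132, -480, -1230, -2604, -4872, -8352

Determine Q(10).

First differences: -348, -750, -1374, -2268, -3480. Second differences: -402, -624, -894, -1212. Third differences: -222, -270, -318. Fourth differences: -48, -48.
Level-4 differences are constant, so Q has degree 4.
Fitting a degree-4 polynomial gives Q(x) = -2x^4 - x³ + 5x² + 4x.
Then Q(10) = -20460.

-20460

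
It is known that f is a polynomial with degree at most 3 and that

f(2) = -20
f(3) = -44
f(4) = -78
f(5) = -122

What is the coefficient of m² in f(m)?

-5

First differences: -24, -34, -44. Second differences: -10, -10.
Level-2 differences are constant, so f has degree 2.
Fitting a degree-2 polynomial gives f(m) = -5m² + m - 2.
The coefficient of m² is -5.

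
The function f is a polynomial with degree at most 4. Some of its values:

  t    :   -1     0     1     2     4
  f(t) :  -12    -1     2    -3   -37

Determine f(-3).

-58

Write f(t) = at^4 + bt³ + ct² + dt + e; the 5 given values yield a linear system in the 5 coefficients.
Solving, the top 2 coefficients vanish, and f(t) = -4t² + 7t - 1.
Then f(-3) = -58.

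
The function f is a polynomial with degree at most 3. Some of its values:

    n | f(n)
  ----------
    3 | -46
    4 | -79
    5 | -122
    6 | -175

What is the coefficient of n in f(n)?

Write f(n) = an³ + bn² + cn + d; the 4 given values yield a linear system in the 4 coefficients.
Solving, the leading coefficient vanishes, and f(n) = -5n² + 2n - 7.
The coefficient of n is 2.

2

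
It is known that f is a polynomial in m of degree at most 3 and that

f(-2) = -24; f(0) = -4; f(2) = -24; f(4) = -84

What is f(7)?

-249

Write f(m) = am³ + bm² + cm + d; the 4 given values yield a linear system in the 4 coefficients.
Solving, the leading coefficient vanishes, and f(m) = -5m² - 4.
Then f(7) = -249.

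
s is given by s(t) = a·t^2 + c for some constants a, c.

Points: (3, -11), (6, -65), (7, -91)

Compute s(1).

5

From s(3) = -11 and s(6) = -65: 9a + c = -11 and 36a + c = -65.
Subtracting: 27a = -54, so a = -2; then c = -11 − (-2)·9 = 7.
So s(t) = -2t² + 7, and s(1) = 5.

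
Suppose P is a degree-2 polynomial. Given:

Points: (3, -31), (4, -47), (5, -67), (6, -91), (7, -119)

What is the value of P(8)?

Write P(k) = ak² + bk + c; the 5 given values yield a linear system in the 3 coefficients.
Solving, P(k) = -2k² - 2k - 7.
Then P(8) = -151.

-151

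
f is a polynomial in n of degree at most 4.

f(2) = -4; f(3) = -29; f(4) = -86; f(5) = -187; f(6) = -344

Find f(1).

Write f(n) = an^4 + bn³ + cn² + dn + e; the 5 given values yield a linear system in the 5 coefficients.
Solving, the leading coefficient vanishes, and f(n) = -2n³ + 2n² + 3n - 2.
Then f(1) = 1.

1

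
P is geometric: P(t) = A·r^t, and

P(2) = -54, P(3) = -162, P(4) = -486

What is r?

Consecutive ratio: -162/(-54) = 3, and -486/(-162) = 3, so r = 3.
Then A·3^2 = -54 gives A = -6, and P(t) = -6·3^t.

3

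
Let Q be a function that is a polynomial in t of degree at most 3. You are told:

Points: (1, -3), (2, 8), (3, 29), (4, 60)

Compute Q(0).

-4

Write Q(t) = at³ + bt² + ct + d; the 4 given values yield a linear system in the 4 coefficients.
Solving, the leading coefficient vanishes, and Q(t) = 5t² - 4t - 4.
Then Q(0) = -4.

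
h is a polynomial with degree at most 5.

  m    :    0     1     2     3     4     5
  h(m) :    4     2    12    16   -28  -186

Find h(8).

-2364

First differences: -2, 10, 4, -44, -158. Second differences: 12, -6, -48, -114. Third differences: -18, -42, -66. Fourth differences: -24, -24.
Level-4 differences are constant, so h has degree 4.
Fitting a degree-4 polynomial gives h(m) = -m^4 + 3m³ + 4m² - 8m + 4.
Then h(8) = -2364.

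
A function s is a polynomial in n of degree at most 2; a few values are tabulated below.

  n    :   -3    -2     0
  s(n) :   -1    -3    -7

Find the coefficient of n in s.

-2

Write s(n) = an² + bn + c; the 3 given values yield a linear system in the 3 coefficients.
Solving, the leading coefficient vanishes, and s(n) = -2n - 7.
The coefficient of n is -2.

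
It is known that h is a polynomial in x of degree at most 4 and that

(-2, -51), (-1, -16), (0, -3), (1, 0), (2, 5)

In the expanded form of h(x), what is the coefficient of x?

6

First differences: 35, 13, 3, 5. Second differences: -22, -10, 2. Third differences: 12, 12.
Level-3 differences are constant, so h has degree 3.
Fitting a degree-3 polynomial gives h(x) = 2x³ - 5x² + 6x - 3.
The coefficient of x is 6.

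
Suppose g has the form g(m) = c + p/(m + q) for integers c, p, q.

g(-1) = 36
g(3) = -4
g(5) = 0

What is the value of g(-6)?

11

(g(m) − c)(m + q) = p for each data point; the three points give a linear system in c and q, then p follows.
Solving: c = 6, q = 0, p = -30, so g(m) = 6 − 30/(m + 0).
Then g(-6) = 6 − 30/(-6) = 11.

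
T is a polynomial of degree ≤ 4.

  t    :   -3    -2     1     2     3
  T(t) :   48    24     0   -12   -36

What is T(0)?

Write T(t) = at^4 + bt³ + ct² + dt + e; the 5 given values yield a linear system in the 5 coefficients.
Solving, the leading coefficient vanishes, and T(t) = -t³ - 5t + 6.
Then T(0) = 6.

6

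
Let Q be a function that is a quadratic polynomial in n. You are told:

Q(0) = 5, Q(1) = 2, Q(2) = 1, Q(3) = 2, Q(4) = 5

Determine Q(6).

Write Q(n) = an² + bn + c; the 5 given values yield a linear system in the 3 coefficients.
Solving, Q(n) = n² - 4n + 5.
Then Q(6) = 17.

17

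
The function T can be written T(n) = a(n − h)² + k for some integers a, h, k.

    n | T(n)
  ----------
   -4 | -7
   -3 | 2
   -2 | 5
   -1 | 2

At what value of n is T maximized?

-2

First differences 9, 3, -3; second difference -6 = 2a, so a = -3.
Expanding, the n-coefficient is −2ah = 6h; matching it to the data gives h = -2, and then k = 5.
So T(n) = -3(n + 2)² + 5.
Hence h = -2.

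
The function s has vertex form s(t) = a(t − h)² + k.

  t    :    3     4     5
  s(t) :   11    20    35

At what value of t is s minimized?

2

First differences 9, 15; second difference 6 = 2a, so a = 3.
Expanding, the t-coefficient is −2ah = -6h; matching it to the data gives h = 2, and then k = 8.
So s(t) = 3(t − 2)² + 8.
Hence h = 2.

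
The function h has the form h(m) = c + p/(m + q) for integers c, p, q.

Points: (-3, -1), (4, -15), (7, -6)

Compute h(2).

9

(h(m) − c)(m + q) = p for each data point; the three points give a linear system in c and q, then p follows.
Solving: c = -3, q = -3, p = -12, so h(m) = -3 − 12/(m − 3).
Then h(2) = -3 − 12/(-1) = 9.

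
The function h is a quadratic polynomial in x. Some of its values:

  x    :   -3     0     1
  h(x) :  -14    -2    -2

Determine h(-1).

Write h(x) = ax² + bx + c; the 3 given values yield a linear system in the 3 coefficients.
Solving, h(x) = -x² + x - 2.
Then h(-1) = -4.

-4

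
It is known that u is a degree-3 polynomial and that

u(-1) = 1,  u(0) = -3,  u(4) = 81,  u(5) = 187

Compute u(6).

Write u(n) = an³ + bn² + cn + d; the 4 given values yield a linear system in the 4 coefficients.
Solving, u(n) = 2n³ - n² - 7n - 3.
Then u(6) = 351.

351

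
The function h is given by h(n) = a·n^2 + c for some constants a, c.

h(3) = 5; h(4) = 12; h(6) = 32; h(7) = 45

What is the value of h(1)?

From h(3) = 5 and h(4) = 12: 9a + c = 5 and 16a + c = 12.
Subtracting: 7a = 7, so a = 1; then c = 5 − 1·9 = -4.
So h(n) = 1n² − 4, and h(1) = -3.

-3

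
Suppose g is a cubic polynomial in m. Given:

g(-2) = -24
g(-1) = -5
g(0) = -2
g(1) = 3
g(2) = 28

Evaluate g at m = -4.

-182

First differences: 19, 3, 5, 25. Second differences: -16, 2, 20. Third differences: 18, 18.
Level-3 differences are constant, so g has degree 3.
Fitting a degree-3 polynomial gives g(m) = 3m³ + m² + m - 2.
Then g(-4) = -182.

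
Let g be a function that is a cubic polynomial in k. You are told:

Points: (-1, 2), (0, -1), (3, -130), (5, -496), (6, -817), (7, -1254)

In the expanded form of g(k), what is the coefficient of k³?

-3

Write g(k) = ak³ + bk² + ck + d; the 6 given values yield a linear system in the 4 coefficients.
Solving, g(k) = -3k³ - 4k² - 4k - 1.
The coefficient of k³ is -3.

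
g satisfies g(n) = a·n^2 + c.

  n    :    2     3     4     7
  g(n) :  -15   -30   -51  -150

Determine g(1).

From g(2) = -15 and g(3) = -30: 4a + c = -15 and 9a + c = -30.
Subtracting: 5a = -15, so a = -3; then c = -15 − (-3)·4 = -3.
So g(n) = -3n² − 3, and g(1) = -6.

-6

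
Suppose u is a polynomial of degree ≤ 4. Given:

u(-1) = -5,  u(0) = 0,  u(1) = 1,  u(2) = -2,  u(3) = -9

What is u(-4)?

-44

First differences: 5, 1, -3, -7. Second differences: -4, -4, -4.
Level-2 differences are constant, so u has degree 2.
Fitting a degree-2 polynomial gives u(n) = -2n² + 3n.
Then u(-4) = -44.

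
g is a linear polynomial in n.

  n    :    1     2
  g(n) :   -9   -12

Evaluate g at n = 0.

-6

Write g(n) = an + b; the 2 given values yield a linear system in the 2 coefficients.
Solving, g(n) = -3n - 6.
Then g(0) = -6.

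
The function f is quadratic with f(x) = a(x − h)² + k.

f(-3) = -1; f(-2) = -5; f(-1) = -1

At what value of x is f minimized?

-2

First differences -4, 4; second difference 8 = 2a, so a = 4.
Expanding, the x-coefficient is −2ah = -8h; matching it to the data gives h = -2, and then k = -5.
So f(x) = 4(x + 2)² − 5.
Hence h = -2.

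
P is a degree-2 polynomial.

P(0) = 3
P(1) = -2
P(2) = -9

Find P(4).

Write P(x) = ax² + bx + c; the 3 given values yield a linear system in the 3 coefficients.
Solving, P(x) = -x² - 4x + 3.
Then P(4) = -29.

-29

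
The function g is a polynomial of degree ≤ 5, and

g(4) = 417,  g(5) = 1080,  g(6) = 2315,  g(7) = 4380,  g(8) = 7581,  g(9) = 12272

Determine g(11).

Write g(t) = at^5 + bt^4 + ct³ + dt² + et + p; the 6 given values yield a linear system in the 6 coefficients.
Solving, the leading coefficient vanishes, and g(t) = 2t^4 - t³ - t² - 5t + 5.
Then g(11) = 27780.

27780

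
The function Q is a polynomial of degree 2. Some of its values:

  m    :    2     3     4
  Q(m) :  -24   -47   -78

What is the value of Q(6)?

-164

Write Q(m) = am² + bm + c; the 3 given values yield a linear system in the 3 coefficients.
Solving, Q(m) = -4m² - 3m - 2.
Then Q(6) = -164.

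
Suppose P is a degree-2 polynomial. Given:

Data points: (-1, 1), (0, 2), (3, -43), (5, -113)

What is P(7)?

Write P(k) = ak² + bk + c; the 4 given values yield a linear system in the 3 coefficients.
Solving, P(k) = -4k² - 3k + 2.
Then P(7) = -215.

-215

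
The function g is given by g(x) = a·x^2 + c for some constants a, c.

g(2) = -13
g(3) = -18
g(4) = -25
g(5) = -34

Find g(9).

-90

From g(2) = -13 and g(3) = -18: 4a + c = -13 and 9a + c = -18.
Subtracting: 5a = -5, so a = -1; then c = -13 − (-1)·4 = -9.
So g(x) = -1x² − 9, and g(9) = -90.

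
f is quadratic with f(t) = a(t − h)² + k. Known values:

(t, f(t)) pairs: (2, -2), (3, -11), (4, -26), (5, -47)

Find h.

First differences -9, -15, -21; second difference -6 = 2a, so a = -3.
Expanding, the t-coefficient is −2ah = 6h; matching it to the data gives h = 1, and then k = 1.
So f(t) = -3(t − 1)² + 1.
Hence h = 1.

1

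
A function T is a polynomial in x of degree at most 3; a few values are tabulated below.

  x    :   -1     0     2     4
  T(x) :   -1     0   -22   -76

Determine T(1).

-7

Write T(x) = ax³ + bx² + cx + d; the 4 given values yield a linear system in the 4 coefficients.
Solving, the leading coefficient vanishes, and T(x) = -4x² - 3x.
Then T(1) = -7.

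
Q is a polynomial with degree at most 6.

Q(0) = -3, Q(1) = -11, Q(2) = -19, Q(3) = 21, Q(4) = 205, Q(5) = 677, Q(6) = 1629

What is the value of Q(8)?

5981

First differences: -8, -8, 40, 184, 472, 952. Second differences: 0, 48, 144, 288, 480. Third differences: 48, 96, 144, 192. Fourth differences: 48, 48, 48.
Level-4 differences are constant, so Q has degree 4.
Fitting a degree-4 polynomial gives Q(x) = 2x^4 - 4x³ - 2x² - 4x - 3.
Then Q(8) = 5981.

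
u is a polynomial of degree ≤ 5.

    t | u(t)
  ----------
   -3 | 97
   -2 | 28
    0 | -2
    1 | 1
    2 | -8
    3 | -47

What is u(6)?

Write u(t) = at^5 + bt^4 + ct³ + dt² + et + p; the 6 given values yield a linear system in the 6 coefficients.
Solving, the top 2 coefficients vanish, and u(t) = -3t³ + 3t² + 3t - 2.
Then u(6) = -524.

-524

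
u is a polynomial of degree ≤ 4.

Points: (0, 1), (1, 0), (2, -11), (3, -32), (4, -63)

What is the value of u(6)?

First differences: -1, -11, -21, -31. Second differences: -10, -10, -10.
Level-2 differences are constant, so u has degree 2.
Fitting a degree-2 polynomial gives u(k) = -5k² + 4k + 1.
Then u(6) = -155.

-155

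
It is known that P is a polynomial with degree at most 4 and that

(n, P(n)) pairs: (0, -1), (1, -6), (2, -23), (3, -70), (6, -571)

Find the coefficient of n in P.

-5

Write P(n) = an^4 + bn³ + cn² + dn + e; the 5 given values yield a linear system in the 5 coefficients.
Solving, the leading coefficient vanishes, and P(n) = -3n³ + 3n² - 5n - 1.
The coefficient of n is -5.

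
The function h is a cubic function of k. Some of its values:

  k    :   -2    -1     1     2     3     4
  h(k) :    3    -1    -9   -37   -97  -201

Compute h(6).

-589

Write h(k) = ak³ + bk² + ck + d; the 6 given values yield a linear system in the 4 coefficients.
Solving, h(k) = -2k³ - 4k² - 2k - 1.
Then h(6) = -589.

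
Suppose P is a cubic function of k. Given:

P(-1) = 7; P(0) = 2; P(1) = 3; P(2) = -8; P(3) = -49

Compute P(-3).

First differences: -5, 1, -11, -41. Second differences: 6, -12, -30. Third differences: -18, -18.
Level-3 differences are constant, so P has degree 3.
Fitting a degree-3 polynomial gives P(k) = -3k³ + 3k² + k + 2.
Then P(-3) = 107.

107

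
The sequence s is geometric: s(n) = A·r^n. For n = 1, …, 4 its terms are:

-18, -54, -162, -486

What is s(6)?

Consecutive ratio: -54/(-18) = 3, and -162/(-54) = 3, so r = 3.
Then A·3^1 = -18 gives A = -6, and s(n) = -6·3^n.
s(6) = -6·3^6 = -4374.

-4374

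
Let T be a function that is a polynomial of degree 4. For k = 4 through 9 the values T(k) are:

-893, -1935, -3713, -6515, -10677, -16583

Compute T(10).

First differences: -1042, -1778, -2802, -4162, -5906. Second differences: -736, -1024, -1360, -1744. Third differences: -288, -336, -384. Fourth differences: -48, -48.
Level-4 differences are constant, so T has degree 4.
Fitting a degree-4 polynomial gives T(k) = -2k^4 - 4k³ - 6k² - 6k - 5.
Then T(10) = -24665.

-24665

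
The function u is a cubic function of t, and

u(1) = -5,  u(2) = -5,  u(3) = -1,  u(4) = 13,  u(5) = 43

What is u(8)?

289

First differences: 0, 4, 14, 30. Second differences: 4, 10, 16. Third differences: 6, 6.
Level-3 differences are constant, so u has degree 3.
Fitting a degree-3 polynomial gives u(t) = t³ - 4t² + 5t - 7.
Then u(8) = 289.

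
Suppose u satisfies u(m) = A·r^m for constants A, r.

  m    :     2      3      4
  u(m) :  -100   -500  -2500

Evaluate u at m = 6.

Consecutive ratio: -500/(-100) = 5, and -2500/(-500) = 5, so r = 5.
Then A·5^2 = -100 gives A = -4, and u(m) = -4·5^m.
u(6) = -4·5^6 = -62500.

-62500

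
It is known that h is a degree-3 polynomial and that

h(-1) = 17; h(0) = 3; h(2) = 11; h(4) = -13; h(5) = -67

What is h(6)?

Write h(m) = am³ + bm² + cm + d; the 5 given values yield a linear system in the 4 coefficients.
Solving, h(m) = -2m³ + 8m² - 4m + 3.
Then h(6) = -165.

-165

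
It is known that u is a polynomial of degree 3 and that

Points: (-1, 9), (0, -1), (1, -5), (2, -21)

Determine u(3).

-67

Write u(k) = ak³ + bk² + ck + d; the 4 given values yield a linear system in the 4 coefficients.
Solving, u(k) = -3k³ + 3k² - 4k - 1.
Then u(3) = -67.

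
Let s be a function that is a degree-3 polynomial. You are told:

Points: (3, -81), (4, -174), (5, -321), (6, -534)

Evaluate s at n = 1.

Write s(n) = an³ + bn² + cn + d; the 4 given values yield a linear system in the 4 coefficients.
Solving, s(n) = -2n³ - 3n² + 2n - 6.
Then s(1) = -9.

-9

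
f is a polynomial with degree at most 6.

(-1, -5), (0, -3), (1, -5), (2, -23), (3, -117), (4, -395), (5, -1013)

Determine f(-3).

-213

First differences: 2, -2, -18, -94, -278, -618. Second differences: -4, -16, -76, -184, -340. Third differences: -12, -60, -108, -156. Fourth differences: -48, -48, -48.
Level-4 differences are constant, so f has degree 4.
Fitting a degree-4 polynomial gives f(n) = -2n^4 + 2n³ - 2n - 3.
Then f(-3) = -213.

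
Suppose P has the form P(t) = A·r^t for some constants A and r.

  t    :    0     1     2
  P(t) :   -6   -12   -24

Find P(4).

Consecutive ratio: -12/(-6) = 2, and -24/(-12) = 2, so r = 2.
Then A·2^0 = -6 gives A = -6, and P(t) = -6·2^t.
P(4) = -6·2^4 = -96.

-96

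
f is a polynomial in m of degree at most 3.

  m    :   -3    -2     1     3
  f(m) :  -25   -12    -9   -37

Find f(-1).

-5

Write f(m) = am³ + bm² + cm + d; the 4 given values yield a linear system in the 4 coefficients.
Solving, the leading coefficient vanishes, and f(m) = -3m² - 2m - 4.
Then f(-1) = -5.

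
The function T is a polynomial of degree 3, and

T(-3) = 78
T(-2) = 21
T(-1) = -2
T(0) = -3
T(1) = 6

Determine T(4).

Write T(t) = at³ + bt² + ct + d; the 5 given values yield a linear system in the 4 coefficients.
Solving, T(t) = -2t³ + 5t² + 6t - 3.
Then T(4) = -27.

-27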